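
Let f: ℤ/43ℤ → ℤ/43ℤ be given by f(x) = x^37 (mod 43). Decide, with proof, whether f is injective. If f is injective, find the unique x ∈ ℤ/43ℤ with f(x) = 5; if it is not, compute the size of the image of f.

20

Since 43 is prime, the nonzero elements of ℤ/43ℤ form a cyclic group of order 42.
As gcd(37, 42) = 1, raising to the 37th power is a bijection on this group: if u^37 ≡ v^37 then (uv^{−1})^37 = 1, and the only element of order dividing gcd(37, 42) = 1 is 1, so u = v.
With f(0) = 0 this makes f injective on all of ℤ/43ℤ, hence bijective (finite equal-size domain and codomain). In particular f is injective.
Since f is injective, we find the preimage of 5. The inverse of x ↦ x^37 on (ℤ/43ℤ)^× is x ↦ x^25, because 37·25 = 925 = 22·42 + 1 ≡ 1 (mod 42) and x^{42} = 1 for x ≠ 0 (Fermat). So f⁻¹(5) = 5^25 mod 43.
Repeated squaring mod 43: 5^1 ≡ 5, 5^2 ≡ 5² = 25, 5^4 ≡ 25² = 625 ≡ 23, 5^8 ≡ 23² = 529 ≡ 13, 5^16 ≡ 13² = 169 ≡ 40. Since 25 = 16 + 8 + 1, 5^25 ≡ 40·13·5: 40·13 = 520 ≡ 4, then 4·5 = 20. So 5^25 ≡ 20 (mod 43).
Hence f⁻¹(5) = 20.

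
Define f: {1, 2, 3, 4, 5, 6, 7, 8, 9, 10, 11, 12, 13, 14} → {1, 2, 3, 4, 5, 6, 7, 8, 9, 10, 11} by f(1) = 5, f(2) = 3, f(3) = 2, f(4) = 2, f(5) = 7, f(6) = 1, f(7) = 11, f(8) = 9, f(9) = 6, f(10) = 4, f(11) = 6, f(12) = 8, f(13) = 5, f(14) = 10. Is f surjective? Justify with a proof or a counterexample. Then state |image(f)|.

Every element of the codomain has a preimage: 1 = f(6), 2 = f(3), 3 = f(2), 4 = f(10), 5 = f(1), 6 = f(9), 7 = f(5), 8 = f(12), 9 = f(8), 10 = f(14), 11 = f(7).
Thus f is surjective.
The image of f is {1, 2, 3, 4, 5, 6, 7, 8, 9, 10, 11}, which has 11 elements.

11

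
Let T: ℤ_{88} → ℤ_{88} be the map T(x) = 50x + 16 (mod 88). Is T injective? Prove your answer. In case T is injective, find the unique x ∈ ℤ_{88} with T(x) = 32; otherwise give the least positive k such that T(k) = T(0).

44

We have gcd(50, 88) = 2 > 1. Taking a = 0 and b = 44: T(0) = 16 and T(44) = 50·44 + 16 = 2216 ≡ 16 (mod 88).
So T(0) = T(44) while 0 ≠ 44, therefore T is not injective.
Since T is not injective, we find the least positive k with T(k) = T(0): this means 50k ≡ 0 (mod 88), i.e. 88 ∣ 50k. Since gcd(50, 88) = 2, dividing through by 2 this holds exactly when 44 ∣ 25k, and as gcd(25, 44) = 1, exactly when 44 ∣ k.
The smallest positive such k is 44.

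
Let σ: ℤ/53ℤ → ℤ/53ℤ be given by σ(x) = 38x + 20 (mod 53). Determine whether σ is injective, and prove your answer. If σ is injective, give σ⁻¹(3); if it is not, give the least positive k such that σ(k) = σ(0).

Recall that σ is injective if σ(u) = σ(v) implies u = v.
If σ(u) = σ(v), then 38u ≡ 38v (mod 53). Because gcd(38, 53) = 1, we may cancel 38 to get u ≡ v (mod 53).
Hence σ is injective.
We now compute 38⁻¹ mod 53 explicitly. Euclid's algorithm: 53 = 1·38 + 15, 38 = 2·15 + 8, 15 = 1·8 + 7, 8 = 1·7 + 1; back-substituting gives 1 = 7·38 − 5·53, so 38⁻¹ ≡ 7 (mod 53).
Since σ is injective, we compute σ⁻¹(3): solve 38x + 20 ≡ 3 (mod 53), i.e. 38x ≡ 36 (mod 53).
Multiplying by 38⁻¹ = 7 gives x ≡ 7·36 = 252 = 4·53 + 40 ≡ 40 (mod 53).
Check: σ(40) = 38·40 + 20 = 1540 = 29·53 + 3 ≡ 3 (mod 53).

40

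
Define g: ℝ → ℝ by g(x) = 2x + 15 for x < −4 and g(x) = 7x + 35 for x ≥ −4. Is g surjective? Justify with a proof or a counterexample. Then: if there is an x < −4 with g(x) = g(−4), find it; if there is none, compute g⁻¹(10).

Both pieces are strictly increasing (slopes 2 and 7), so each is injective on its own interval.
The left piece maps (−∞, −4) onto (−∞, 7); the right piece maps [−4, ∞) onto [7, ∞).
These images together cover ℝ, so g is surjective.
Because the two images are disjoint, no x < −4 has g(x) = g(−4), so we compute g⁻¹(10): 10 lies in [7, ∞), so solve 7x + 35 = 10: x = (10 − 35)/7 = −25/7.

-25/7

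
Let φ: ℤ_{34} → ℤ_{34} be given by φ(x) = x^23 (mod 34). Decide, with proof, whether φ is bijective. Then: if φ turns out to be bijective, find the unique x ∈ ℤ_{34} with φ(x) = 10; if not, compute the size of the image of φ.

22

Computing x^23 mod 34 for each x (by repeated squaring, reducing mod 34 at every step), the values φ(0), φ(1), …, φ(33) are: 0, 1, 26, 11, 30, 27, 14, 29, 32, 19, 22, 3, 24, 21, 6, 25, 16, 17, 18, 9, 28, 13, 10, 31, 12, 15, 2, 5, 20, 7, 4, 23, 8, 33.
Every element of ℤ_{34} appears exactly once in this list, so φ is a bijection, and in particular bijective.
Since φ is bijective, we read off the preimage of 10 from the same table: φ(22) = 10, so φ⁻¹(10) = 22.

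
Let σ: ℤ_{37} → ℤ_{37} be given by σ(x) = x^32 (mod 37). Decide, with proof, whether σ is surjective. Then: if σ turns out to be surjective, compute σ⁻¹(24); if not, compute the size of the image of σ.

10

σ(1) = 1^32 = 1.
σ(6): Repeated squaring mod 37: 6^1 ≡ 6, 6^2 ≡ 6² = 36, 6^4 ≡ 36² = 1296 ≡ 1, 6^8 ≡ 1² = 1, 6^16 ≡ 1² = 1, 6^32 ≡ 1² = 1. So 6^32 ≡ 1 (mod 37).
So σ(1) = σ(6) = 1 while 1 ≠ 6, thus σ is not injective.
A non-injective map from the 37-element set ℤ_{37} to itself takes at most 36 distinct values, so it cannot be surjective. Therefore σ is not surjective.
Since σ is not surjective, we determine |image(σ)|. Computing x^32 mod 37 for each x (by repeated squaring, reducing mod 37 at every step), the values σ(0), σ(1), …, σ(36) are: 0, 1, 7, 16, 12, 9, 1, 9, 10, 34, 26, 10, 7, 12, 26, 33, 33, 34, 16, 16, 34, 33, 33, 26, 12, 7, 10, 26, 34, 10, 9, 1, 9, 12, 16, 7, 1.
The distinct values are {0, 1, 7, 9, 10, 12, 16, 26, 33, 34}; there are 10 of them.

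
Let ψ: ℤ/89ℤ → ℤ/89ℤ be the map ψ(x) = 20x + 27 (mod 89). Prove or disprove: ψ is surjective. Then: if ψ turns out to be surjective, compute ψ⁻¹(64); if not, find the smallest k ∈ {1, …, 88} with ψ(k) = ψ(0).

Since gcd(20, 89) = 1, 20 is invertible modulo 89. Euclid's algorithm: 89 = 4·20 + 9, 20 = 2·9 + 2, 9 = 4·2 + 1; back-substituting gives 1 = 49·20 − 11·89, so 20⁻¹ ≡ 49 (mod 89).
Then y ↦ 49(y − 27) is a two-sided inverse to ψ, so every y ∈ ℤ/89ℤ has a preimage.
Hence ψ is surjective.
Since ψ is surjective, we compute ψ⁻¹(64): solve 20x + 27 ≡ 64 (mod 89), i.e. 20x ≡ 37 (mod 89).
Multiplying by 20⁻¹ = 49 gives x ≡ 49·37 = 1813 = 20·89 + 33 ≡ 33 (mod 89).
Check: ψ(33) = 20·33 + 27 = 687 = 7·89 + 64 ≡ 64 (mod 89).

33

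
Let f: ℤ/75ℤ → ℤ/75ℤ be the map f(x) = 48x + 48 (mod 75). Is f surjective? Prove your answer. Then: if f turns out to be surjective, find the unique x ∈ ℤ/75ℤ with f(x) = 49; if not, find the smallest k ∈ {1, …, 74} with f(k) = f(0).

25

Since gcd(48, 75) = 3, we have 48x ≡ 0 (mod 3) for all x, so f(x) ≡ 0 (mod 3).
But 1 ≢ 0 (mod 3), so 1 ∈ ℤ/75ℤ has no preimage. So f is not surjective.
Since f is not surjective, we find the least positive k with f(k) = f(0): this means 48k ≡ 0 (mod 75), i.e. 75 ∣ 48k. Since gcd(48, 75) = 3, dividing through by 3 this holds exactly when 25 ∣ 16k, and as gcd(16, 25) = 1, exactly when 25 ∣ k.
The smallest positive such k is 25.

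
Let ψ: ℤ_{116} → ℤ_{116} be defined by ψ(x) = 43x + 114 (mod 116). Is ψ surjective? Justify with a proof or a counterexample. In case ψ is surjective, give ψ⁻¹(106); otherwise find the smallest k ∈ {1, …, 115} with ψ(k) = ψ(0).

Recall that ψ is surjective if every y in the codomain equals ψ(x) for some x in the domain.
Since gcd(43, 116) = 1, 43 is invertible modulo 116. Euclid's algorithm: 116 = 2·43 + 30, 43 = 1·30 + 13, 30 = 2·13 + 4, 13 = 3·4 + 1; back-substituting gives 1 = 27·43 − 10·116, so 43⁻¹ ≡ 27 (mod 116).
Then y ↦ 27(y − 114) is a two-sided inverse to ψ, so every y ∈ ℤ_{116} has a preimage.
Therefore ψ is surjective.
Since ψ is surjective, we find ψ⁻¹(106): we need 43x ≡ 106 − 114 ≡ 108 (mod 116). Using 43⁻¹ = 27: x ≡ 27·108 = 2916 = 25·116 + 16, so x = 16.
Check: ψ(16) = 43·16 + 114 = 802 = 6·116 + 106 ≡ 106 (mod 116).

16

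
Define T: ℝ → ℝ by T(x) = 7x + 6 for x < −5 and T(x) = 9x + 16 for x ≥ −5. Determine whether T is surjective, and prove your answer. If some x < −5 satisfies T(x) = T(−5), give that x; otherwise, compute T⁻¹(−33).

Both pieces are strictly increasing (slopes 7 and 9), so each is injective on its own interval.
The left piece maps (−∞, −5) onto (−∞, −29); the right piece maps [−5, ∞) onto [−29, ∞).
These images together cover ℝ, so T is surjective.
Because the two images are disjoint, no x < −5 has T(x) = T(−5), so we compute T⁻¹(−33): −33 lies in (−∞, −29), so solve 7x + 6 = −33: x = (−33 − 6)/7 = −39/7.

-39/7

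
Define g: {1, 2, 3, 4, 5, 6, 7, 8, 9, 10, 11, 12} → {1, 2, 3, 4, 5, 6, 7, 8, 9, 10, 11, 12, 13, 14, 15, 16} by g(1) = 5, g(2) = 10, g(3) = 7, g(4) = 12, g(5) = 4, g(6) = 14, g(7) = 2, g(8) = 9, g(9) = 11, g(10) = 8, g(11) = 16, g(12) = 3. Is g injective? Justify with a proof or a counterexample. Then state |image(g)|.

The values g(1), …, g(12) are 5, 10, 7, 12, 4, 14, 2, 9, 11, 8, 16, 3 — all distinct.
So g(a) = g(b) only when a = b, and g is injective.
The image of g is {2, 3, 4, 5, 7, 8, 9, 10, 11, 12, 14, 16}, which has 12 elements.

12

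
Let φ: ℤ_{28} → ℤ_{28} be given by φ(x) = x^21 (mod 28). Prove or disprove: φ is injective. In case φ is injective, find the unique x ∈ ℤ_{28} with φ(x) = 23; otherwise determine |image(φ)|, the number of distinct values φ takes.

9

φ(2): Repeated squaring mod 28: 2^1 ≡ 2, 2^2 ≡ 2² = 4, 2^4 ≡ 4² = 16, 2^8 ≡ 16² = 256 ≡ 4, 2^16 ≡ 4² = 16. Since 21 = 16 + 4 + 1, 2^21 ≡ 16·16·2: 16·16 = 256 ≡ 4, then 4·2 = 8. So 2^21 ≡ 8 (mod 28).
φ(4): Repeated squaring mod 28: 4^1 ≡ 4, 4^2 ≡ 4² = 16, 4^4 ≡ 16² = 256 ≡ 4, 4^8 ≡ 4² = 16, 4^16 ≡ 16² = 256 ≡ 4. Since 21 = 16 + 4 + 1, 4^21 ≡ 4·4·4: 4·4 = 16, then 16·4 = 64 ≡ 8. So 4^21 ≡ 8 (mod 28).
So φ(2) = φ(4) = 8 while 2 ≠ 4, so φ is not injective.
Since φ is not injective, we determine |image(φ)|. Computing x^21 mod 28 for each x (by repeated squaring, reducing mod 28 at every step), the values φ(0), φ(1), …, φ(27) are: 0, 1, 8, 27, 8, 13, 20, 7, 8, 1, 20, 15, 20, 13, 0, 15, 8, 13, 8, 27, 20, 21, 8, 15, 20, 1, 20, 27.
The distinct values are {0, 1, 7, 8, 13, 15, 20, 21, 27}; there are 9 of them.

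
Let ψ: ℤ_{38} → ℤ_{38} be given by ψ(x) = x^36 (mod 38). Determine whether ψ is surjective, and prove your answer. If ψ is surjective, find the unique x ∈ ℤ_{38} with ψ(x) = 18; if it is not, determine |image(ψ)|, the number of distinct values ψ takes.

ψ(1) = 1^36 = 1.
ψ(3): Repeated squaring mod 38: 3^1 ≡ 3, 3^2 ≡ 3² = 9, 3^4 ≡ 9² = 81 ≡ 5, 3^8 ≡ 5² = 25, 3^16 ≡ 25² = 625 ≡ 17, 3^32 ≡ 17² = 289 ≡ 23. Since 36 = 32 + 4, 3^36 ≡ 23·5: 23·5 = 115 ≡ 1. So 3^36 ≡ 1 (mod 38).
So ψ(1) = ψ(3) = 1 while 1 ≠ 3, hence ψ is not injective.
A non-injective map from the 38-element set ℤ_{38} to itself takes at most 37 distinct values, so it cannot be surjective. So ψ is not surjective.
Since ψ is not surjective, we determine |image(ψ)|. Computing x^36 mod 38 for each x (by repeated squaring, reducing mod 38 at every step), the values ψ(0), ψ(1), …, ψ(37) are: 0, 1, 20, 1, 20, 1, 20, 1, 20, 1, 20, 1, 20, 1, 20, 1, 20, 1, 20, 19, 20, 1, 20, 1, 20, 1, 20, 1, 20, 1, 20, 1, 20, 1, 20, 1, 20, 1.
The distinct values are {0, 1, 19, 20}; there are 4 of them.

4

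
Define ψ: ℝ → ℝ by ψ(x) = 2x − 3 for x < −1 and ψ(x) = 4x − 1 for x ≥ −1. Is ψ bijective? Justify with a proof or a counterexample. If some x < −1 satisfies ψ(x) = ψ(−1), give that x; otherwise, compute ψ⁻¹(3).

Both pieces are strictly increasing (slopes 2 and 4), so each is injective on its own interval.
The left piece maps (−∞, −1) onto (−∞, −5); the right piece maps [−1, ∞) onto [−5, ∞).
Since −5 = −5, the images partition ℝ: ψ is injective and surjective, hence bijective.
Because the two images are disjoint, no x < −1 has ψ(x) = ψ(−1), so we compute ψ⁻¹(3): 3 lies in [−5, ∞), so solve 4x − 1 = 3: x = (3 + 1)/4 = 1.

1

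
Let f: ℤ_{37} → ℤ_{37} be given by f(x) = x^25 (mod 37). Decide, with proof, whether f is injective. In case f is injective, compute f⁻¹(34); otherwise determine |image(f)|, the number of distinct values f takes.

7

Since 37 is prime, the nonzero elements of ℤ_{37} form a cyclic group of order 36.
As gcd(25, 36) = 1, raising to the 25th power is a bijection on this group: if s^25 ≡ t^25 then (st^{−1})^25 = 1, and the only element of order dividing gcd(25, 36) = 1 is 1, so s = t.
With f(0) = 0 this makes f injective on all of ℤ_{37}, hence bijective (finite equal-size domain and codomain). In particular f is injective.
Since f is injective, we find the preimage of 34. The inverse of x ↦ x^25 on (ℤ_{37})^× is x ↦ x^13, because 25·13 = 325 = 9·36 + 1 ≡ 1 (mod 36) and x^{36} = 1 for x ≠ 0 (Fermat). So f⁻¹(34) = 34^13 mod 37.
Repeated squaring mod 37: 34^1 ≡ 34, 34^2 ≡ 34² = 1156 ≡ 9, 34^4 ≡ 9² = 81 ≡ 7, 34^8 ≡ 7² = 49 ≡ 12. Since 13 = 8 + 4 + 1, 34^13 ≡ 12·7·34: 12·7 = 84 ≡ 10, then 10·34 = 340 ≡ 7. So 34^13 ≡ 7 (mod 37).
Hence f⁻¹(34) = 7.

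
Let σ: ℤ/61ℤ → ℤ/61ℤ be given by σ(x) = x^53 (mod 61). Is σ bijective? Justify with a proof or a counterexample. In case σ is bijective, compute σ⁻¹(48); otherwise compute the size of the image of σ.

14

Since 61 is prime, the nonzero elements of ℤ/61ℤ form a cyclic group of order 60.
As gcd(53, 60) = 1, raising to the 53rd power is a bijection on this group: if u^53 ≡ v^53 then (uv^{−1})^53 = 1, and the only element of order dividing gcd(53, 60) = 1 is 1, so u = v.
With σ(0) = 0 this makes σ injective on all of ℤ/61ℤ, hence bijective (finite equal-size domain and codomain). In particular σ is bijective.
Since σ is bijective, we find the preimage of 48. The inverse of x ↦ x^53 on (ℤ/61ℤ)^× is x ↦ x^17, because 53·17 = 901 = 15·60 + 1 ≡ 1 (mod 60) and x^{60} = 1 for x ≠ 0 (Fermat). So σ⁻¹(48) = 48^17 mod 61.
Repeated squaring mod 61: 48^1 ≡ 48, 48^2 ≡ 48² = 2304 ≡ 47, 48^4 ≡ 47² = 2209 ≡ 13, 48^8 ≡ 13² = 169 ≡ 47, 48^16 ≡ 47² = 2209 ≡ 13. Since 17 = 16 + 1, 48^17 ≡ 13·48: 13·48 = 624 ≡ 14. So 48^17 ≡ 14 (mod 61).
Hence σ⁻¹(48) = 14.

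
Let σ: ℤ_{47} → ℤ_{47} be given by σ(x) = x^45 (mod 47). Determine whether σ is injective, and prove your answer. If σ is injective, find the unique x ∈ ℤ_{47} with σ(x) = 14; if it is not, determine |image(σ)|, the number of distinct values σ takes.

37

Since 47 is prime, the nonzero elements of ℤ_{47} form a cyclic group of order 46.
As gcd(45, 46) = 1, raising to the 45th power is a bijection on this group: if a^45 ≡ b^45 then (ab^{−1})^45 = 1, and the only element of order dividing gcd(45, 46) = 1 is 1, so a = b.
With σ(0) = 0 this makes σ injective on all of ℤ_{47}, hence bijective (finite equal-size domain and codomain). In particular σ is injective.
Since σ is injective, we find the preimage of 14. The inverse of x ↦ x^45 on (ℤ_{47})^× is x ↦ x^45, because 45·45 = 2025 = 44·46 + 1 ≡ 1 (mod 46) and x^{46} = 1 for x ≠ 0 (Fermat). So σ⁻¹(14) = 14^45 mod 47.
Repeated squaring mod 47: 14^1 ≡ 14, 14^2 ≡ 14² = 196 ≡ 8, 14^4 ≡ 8² = 64 ≡ 17, 14^8 ≡ 17² = 289 ≡ 7, 14^16 ≡ 7² = 49 ≡ 2, 14^32 ≡ 2² = 4. Since 45 = 32 + 8 + 4 + 1, 14^45 ≡ 4·7·17·14: 4·7 = 28, then 28·17 = 476 ≡ 6, then 6·14 = 84 ≡ 37. So 14^45 ≡ 37 (mod 47).
Hence σ⁻¹(14) = 37.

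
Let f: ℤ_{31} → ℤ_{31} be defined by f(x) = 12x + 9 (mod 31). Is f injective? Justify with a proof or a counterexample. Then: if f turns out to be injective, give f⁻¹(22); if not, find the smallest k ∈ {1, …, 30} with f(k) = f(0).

If f(a) = f(b), then 12a ≡ 12b (mod 31). Because gcd(12, 31) = 1, we may cancel 12 to get a ≡ b (mod 31).
Thus f is injective.
We now compute 12⁻¹ mod 31 explicitly. Euclid's algorithm: 31 = 2·12 + 7, 12 = 1·7 + 5, 7 = 1·5 + 2, 5 = 2·2 + 1; back-substituting gives 1 = 13·12 − 5·31, so 12⁻¹ ≡ 13 (mod 31).
Since f is injective, we compute f⁻¹(22): solve 12x + 9 ≡ 22 (mod 31), i.e. 12x ≡ 13 (mod 31).
Multiplying by 12⁻¹ = 13 gives x ≡ 13·13 = 169 = 5·31 + 14 ≡ 14 (mod 31).
Check: f(14) = 12·14 + 9 = 177 = 5·31 + 22 ≡ 22 (mod 31).

14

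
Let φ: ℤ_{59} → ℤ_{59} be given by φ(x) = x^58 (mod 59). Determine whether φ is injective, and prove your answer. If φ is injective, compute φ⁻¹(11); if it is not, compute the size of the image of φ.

φ(1) = 1^58 = 1.
φ(2): Repeated squaring mod 59: 2^1 ≡ 2, 2^2 ≡ 2² = 4, 2^4 ≡ 4² = 16, 2^8 ≡ 16² = 256 ≡ 20, 2^16 ≡ 20² = 400 ≡ 46, 2^32 ≡ 46² = 2116 ≡ 51. Since 58 = 32 + 16 + 8 + 2, 2^58 ≡ 51·46·20·4: 51·46 = 2346 ≡ 45, then 45·20 = 900 ≡ 15, then 15·4 = 60 ≡ 1. So 2^58 ≡ 1 (mod 59).
So φ(1) = φ(2) = 1 while 1 ≠ 2, therefore φ is not injective.
Since φ is not injective, we determine |image(φ)|. Computing x^58 mod 59 for each x (by repeated squaring, reducing mod 59 at every step), the values φ(0), φ(1), …, φ(58) are: 0, 1, 1, 1, 1, 1, 1, 1, 1, 1, 1, 1, 1, 1, 1, 1, 1, 1, 1, 1, 1, 1, 1, 1, 1, 1, 1, 1, 1, 1, 1, 1, 1, 1, 1, 1, 1, 1, 1, 1, 1, 1, 1, 1, 1, 1, 1, 1, 1, 1, 1, 1, 1, 1, 1, 1, 1, 1, 1.
The distinct values are {0, 1}; there are 2 of them.

2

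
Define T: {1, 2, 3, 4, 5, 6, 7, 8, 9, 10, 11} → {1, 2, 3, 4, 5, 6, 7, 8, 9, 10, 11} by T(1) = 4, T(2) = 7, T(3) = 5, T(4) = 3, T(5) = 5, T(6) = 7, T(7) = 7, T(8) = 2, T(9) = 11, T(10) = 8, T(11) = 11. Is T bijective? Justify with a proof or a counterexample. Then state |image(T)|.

7

T(3) = 5 = T(5) with 3 ≠ 5, so T is not injective, hence not bijective.
The image of T is {2, 3, 4, 5, 7, 8, 11}, which has 7 elements.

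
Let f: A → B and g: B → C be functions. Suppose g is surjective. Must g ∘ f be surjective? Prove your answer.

not surjective

No. Take A = {0}, B = C = {0, 1, 2, 3, 4}, f(0) = 0, and g = identity (surjective).
Then (g ∘ f)(0) = 0, and 4 ∈ C has no preimage under g ∘ f, so g ∘ f is not surjective.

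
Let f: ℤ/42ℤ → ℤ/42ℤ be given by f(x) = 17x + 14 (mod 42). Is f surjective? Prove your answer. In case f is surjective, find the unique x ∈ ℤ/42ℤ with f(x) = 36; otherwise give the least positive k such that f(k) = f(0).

26

By definition, surjectivity means every element of the codomain has a preimage under f.
Since gcd(17, 42) = 1, 17 is invertible modulo 42. Euclid's algorithm: 42 = 2·17 + 8, 17 = 2·8 + 1; back-substituting gives 1 = 5·17 − 2·42, so 17⁻¹ ≡ 5 (mod 42).
Then y ↦ 5(y − 14) is a two-sided inverse to f, so every y ∈ ℤ/42ℤ has a preimage.
Hence f is surjective.
Since f is surjective, we compute f⁻¹(36): solve 17x + 14 ≡ 36 (mod 42), i.e. 17x ≡ 22 (mod 42).
Multiplying by 17⁻¹ = 5 gives x ≡ 5·22 = 110 = 2·42 + 26 ≡ 26 (mod 42).
Check: f(26) = 17·26 + 14 = 456 = 10·42 + 36 ≡ 36 (mod 42).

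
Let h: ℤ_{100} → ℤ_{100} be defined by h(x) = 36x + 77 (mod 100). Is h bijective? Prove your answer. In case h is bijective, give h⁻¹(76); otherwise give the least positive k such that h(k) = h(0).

25

We have gcd(36, 100) = 4 > 1. Taking s = 0 and t = 25: h(0) = 77 and h(25) = 36·25 + 77 = 977 ≡ 77 (mod 100).
So h(0) = h(25) while 0 ≠ 25, hence h is not injective, hence not bijective.
Since h is not bijective, we find the least positive k with h(k) = h(0): this means 36k ≡ 0 (mod 100), i.e. 100 ∣ 36k. Since gcd(36, 100) = 4, dividing through by 4 this holds exactly when 25 ∣ 9k, and as gcd(9, 25) = 1, exactly when 25 ∣ k.
The smallest positive such k is 25.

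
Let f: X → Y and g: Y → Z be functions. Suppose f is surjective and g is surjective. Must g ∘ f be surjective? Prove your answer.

Let c ∈ Z. Since g is surjective, there is b ∈ Y with g(b) = c. Since f is surjective, there is a ∈ X with f(a) = b.
Then (g ∘ f)(a) = g(b) = c. So g ∘ f is surjective.

surjective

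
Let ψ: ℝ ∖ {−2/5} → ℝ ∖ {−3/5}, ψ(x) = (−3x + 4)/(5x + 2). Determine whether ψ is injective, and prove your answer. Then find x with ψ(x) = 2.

Suppose ψ(s) = ψ(t). Cross-multiplying: (−3s + 4)(5t + 2) = (−3t + 4)(5s + 2).
Expanding both sides and cancelling the symmetric terms leaves −26·(s − t) = 0. Since −26 ≠ 0, s = t. Hence ψ is injective.
Solving ψ(x) = 2: cross-multiplying gives −3x + 4 = 2(5x + 2), which rearranges to −13x = 0, so x = 0.

0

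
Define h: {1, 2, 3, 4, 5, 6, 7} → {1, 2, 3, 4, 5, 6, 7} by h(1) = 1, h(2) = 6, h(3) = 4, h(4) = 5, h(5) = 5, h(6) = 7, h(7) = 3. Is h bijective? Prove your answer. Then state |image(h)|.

6

h(4) = 5 = h(5) with 4 ≠ 5, so h is not injective, hence not bijective.
The image of h is {1, 3, 4, 5, 6, 7}, which has 6 elements.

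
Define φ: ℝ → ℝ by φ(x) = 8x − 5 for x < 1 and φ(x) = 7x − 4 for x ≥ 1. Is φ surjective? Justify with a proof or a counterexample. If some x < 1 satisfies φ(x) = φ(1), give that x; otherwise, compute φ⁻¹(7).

11/7

Both pieces are strictly increasing (slopes 8 and 7), so each is injective on its own interval.
The left piece maps (−∞, 1) onto (−∞, 3); the right piece maps [1, ∞) onto [3, ∞).
These images together cover ℝ, so φ is surjective.
Because the two images are disjoint, no x < 1 has φ(x) = φ(1), so we compute φ⁻¹(7): 7 lies in [3, ∞), so solve 7x − 4 = 7: x = (7 + 4)/7 = 11/7.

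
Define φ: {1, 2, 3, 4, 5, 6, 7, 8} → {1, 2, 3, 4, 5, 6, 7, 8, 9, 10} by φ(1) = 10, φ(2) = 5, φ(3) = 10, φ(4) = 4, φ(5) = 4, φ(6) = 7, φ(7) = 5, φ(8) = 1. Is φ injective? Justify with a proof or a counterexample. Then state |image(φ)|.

φ(1) = 10 = φ(3) with 1 ≠ 3, so φ is not injective.
The image of φ is {1, 4, 5, 7, 10}, which has 5 elements.

5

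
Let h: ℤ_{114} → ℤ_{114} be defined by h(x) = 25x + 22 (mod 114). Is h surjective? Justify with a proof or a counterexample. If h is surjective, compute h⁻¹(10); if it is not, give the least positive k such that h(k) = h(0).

36

Since gcd(25, 114) = 1, 25 is invertible modulo 114. Euclid's algorithm: 114 = 4·25 + 14, 25 = 1·14 + 11, 14 = 1·11 + 3, 11 = 3·3 + 2, 3 = 1·2 + 1; back-substituting gives 1 = 73·25 − 16·114, so 25⁻¹ ≡ 73 (mod 114).
For any y ∈ ℤ_{114}, x = 73(y − 22) mod 114 satisfies h(x) = 25·73(y − 22) + 22 ≡ y (since 25·73 ≡ 1 mod 114). So every y has a preimage.
So h is surjective.
Since h is surjective, we find h⁻¹(10): we need 25x ≡ 10 − 22 ≡ 102 (mod 114). Using 25⁻¹ = 73: x ≡ 73·102 = 7446 = 65·114 + 36, so x = 36.
Check: h(36) = 25·36 + 22 = 922 = 8·114 + 10 ≡ 10 (mod 114).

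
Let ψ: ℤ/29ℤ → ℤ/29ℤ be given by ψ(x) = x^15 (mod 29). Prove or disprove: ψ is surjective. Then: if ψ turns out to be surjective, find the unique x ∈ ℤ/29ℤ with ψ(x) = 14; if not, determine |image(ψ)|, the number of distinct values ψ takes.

Since 29 is prime, the nonzero elements of ℤ/29ℤ form a cyclic group of order 28.
As gcd(15, 28) = 1, raising to the 15th power is a bijection on this group: if a^15 ≡ b^15 then (ab^{−1})^15 = 1, and the only element of order dividing gcd(15, 28) = 1 is 1, so a = b.
With ψ(0) = 0 this makes ψ injective on all of ℤ/29ℤ, hence bijective (finite equal-size domain and codomain). In particular ψ is surjective.
Since ψ is surjective, we find the preimage of 14. The inverse of x ↦ x^15 on (ℤ/29ℤ)^× is x ↦ x^15, because 15·15 = 225 = 8·28 + 1 ≡ 1 (mod 28) and x^{28} = 1 for x ≠ 0 (Fermat). So ψ⁻¹(14) = 14^15 mod 29.
Repeated squaring mod 29: 14^1 ≡ 14, 14^2 ≡ 14² = 196 ≡ 22, 14^4 ≡ 22² = 484 ≡ 20, 14^8 ≡ 20² = 400 ≡ 23. Since 15 = 8 + 4 + 2 + 1, 14^15 ≡ 23·20·22·14: 23·20 = 460 ≡ 25, then 25·22 = 550 ≡ 28, then 28·14 = 392 ≡ 15. So 14^15 ≡ 15 (mod 29).
Hence ψ⁻¹(14) = 15.

15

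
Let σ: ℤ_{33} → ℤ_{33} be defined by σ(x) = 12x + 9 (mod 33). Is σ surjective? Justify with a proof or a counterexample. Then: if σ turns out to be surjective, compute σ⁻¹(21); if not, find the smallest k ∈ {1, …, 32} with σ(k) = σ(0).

By definition, surjectivity means every element of the codomain has a preimage under σ.
Since gcd(12, 33) = 3, we have 12x ≡ 0 (mod 3) for all x, so σ(x) ≡ 0 (mod 3).
But 1 ≢ 0 (mod 3), so 1 ∈ ℤ_{33} has no preimage. Thus σ is not surjective.
Since σ is not surjective, we find the least positive k with σ(k) = σ(0): this means 12k ≡ 0 (mod 33), i.e. 33 ∣ 12k. Since gcd(12, 33) = 3, dividing through by 3 this holds exactly when 11 ∣ 4k, and as gcd(4, 11) = 1, exactly when 11 ∣ k.
The smallest positive such k is 11.

11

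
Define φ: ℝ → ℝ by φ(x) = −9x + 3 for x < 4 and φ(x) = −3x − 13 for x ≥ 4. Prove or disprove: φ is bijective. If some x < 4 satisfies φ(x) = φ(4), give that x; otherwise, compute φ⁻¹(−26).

Both pieces are strictly decreasing (slopes −9 and −3), so each is injective on its own interval.
The left piece maps (−∞, 4) onto (−33, ∞); the right piece maps [4, ∞) onto (−∞, −25].
These images overlap. In particular φ(4) = −25 (right piece), and solving −9x + 3 = −25 on the left piece gives x = 28/9 < 4.
So φ(28/9) = φ(4) with 28/9 ≠ 4, and φ is not injective, hence not bijective. This x = 28/9 is the requested value below 4.

28/9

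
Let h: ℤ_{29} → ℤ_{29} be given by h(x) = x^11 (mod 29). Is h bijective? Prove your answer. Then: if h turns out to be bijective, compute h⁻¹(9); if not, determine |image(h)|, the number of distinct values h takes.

Since 29 is prime, the nonzero elements of ℤ_{29} form a cyclic group of order 28.
As gcd(11, 28) = 1, raising to the 11th power is a bijection on this group: if s^11 ≡ t^11 then (st^{−1})^11 = 1, and the only element of order dividing gcd(11, 28) = 1 is 1, so s = t.
With h(0) = 0 this makes h injective on all of ℤ_{29}, hence bijective (finite equal-size domain and codomain). In particular h is bijective.
Since h is bijective, we find the preimage of 9. The inverse of x ↦ x^11 on (ℤ_{29})^× is x ↦ x^23, because 11·23 = 253 = 9·28 + 1 ≡ 1 (mod 28) and x^{28} = 1 for x ≠ 0 (Fermat). So h⁻¹(9) = 9^23 mod 29.
Repeated squaring mod 29: 9^1 ≡ 9, 9^2 ≡ 9² = 81 ≡ 23, 9^4 ≡ 23² = 529 ≡ 7, 9^8 ≡ 7² = 49 ≡ 20, 9^16 ≡ 20² = 400 ≡ 23. Since 23 = 16 + 4 + 2 + 1, 9^23 ≡ 23·7·23·9: 23·7 = 161 ≡ 16, then 16·23 = 368 ≡ 20, then 20·9 = 180 ≡ 6. So 9^23 ≡ 6 (mod 29).
Hence h⁻¹(9) = 6.

6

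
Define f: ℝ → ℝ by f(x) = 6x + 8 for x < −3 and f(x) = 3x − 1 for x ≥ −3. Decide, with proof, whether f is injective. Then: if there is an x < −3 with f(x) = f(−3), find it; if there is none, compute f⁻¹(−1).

Both pieces are strictly increasing (slopes 6 and 3), so each is injective on its own interval.
The left piece maps (−∞, −3) onto (−∞, −10); the right piece maps [−3, ∞) onto [−10, ∞).
These images are disjoint, so no value is attained by both pieces. So f is injective.
Because the two images are disjoint, no x < −3 has f(x) = f(−3), so we compute f⁻¹(−1): −1 lies in [−10, ∞), so solve 3x − 1 = −1: x = (−1 + 1)/3 = 0.

0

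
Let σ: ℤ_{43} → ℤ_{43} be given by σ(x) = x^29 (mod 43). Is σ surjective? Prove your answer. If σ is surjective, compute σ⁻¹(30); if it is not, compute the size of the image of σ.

5

Since 43 is prime, the nonzero elements of ℤ_{43} form a cyclic group of order 42.
As gcd(29, 42) = 1, raising to the 29th power is a bijection on this group: if s^29 ≡ t^29 then (st^{−1})^29 = 1, and the only element of order dividing gcd(29, 42) = 1 is 1, so s = t.
With σ(0) = 0 this makes σ injective on all of ℤ_{43}, hence bijective (finite equal-size domain and codomain). In particular σ is surjective.
Since σ is surjective, we find the preimage of 30. The inverse of x ↦ x^29 on (ℤ_{43})^× is x ↦ x^29, because 29·29 = 841 = 20·42 + 1 ≡ 1 (mod 42) and x^{42} = 1 for x ≠ 0 (Fermat). So σ⁻¹(30) = 30^29 mod 43.
Repeated squaring mod 43: 30^1 ≡ 30, 30^2 ≡ 30² = 900 ≡ 40, 30^4 ≡ 40² = 1600 ≡ 9, 30^8 ≡ 9² = 81 ≡ 38, 30^16 ≡ 38² = 1444 ≡ 25. Since 29 = 16 + 8 + 4 + 1, 30^29 ≡ 25·38·9·30: 25·38 = 950 ≡ 4, then 4·9 = 36, then 36·30 = 1080 ≡ 5. So 30^29 ≡ 5 (mod 43).
Hence σ⁻¹(30) = 5.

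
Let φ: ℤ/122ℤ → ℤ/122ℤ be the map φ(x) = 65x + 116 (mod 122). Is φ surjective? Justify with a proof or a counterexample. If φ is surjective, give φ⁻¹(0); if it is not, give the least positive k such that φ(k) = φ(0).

32

Since gcd(65, 122) = 1, 65 is invertible modulo 122. Euclid's algorithm: 122 = 1·65 + 57, 65 = 1·57 + 8, 57 = 7·8 + 1; back-substituting gives 1 = 107·65 − 57·122, so 65⁻¹ ≡ 107 (mod 122).
For any y ∈ ℤ/122ℤ, x = 107(y − 116) mod 122 satisfies φ(x) = 65·107(y − 116) + 116 ≡ y (since 65·107 ≡ 1 mod 122). So every y has a preimage.
Thus φ is surjective.
Since φ is surjective, we find φ⁻¹(0): we need 65x ≡ 0 − 116 ≡ 6 (mod 122). Using 65⁻¹ = 107: x ≡ 107·6 = 642 = 5·122 + 32, so x = 32.
Check: φ(32) = 65·32 + 116 = 2196 = 18·122 + 0 ≡ 0 (mod 122).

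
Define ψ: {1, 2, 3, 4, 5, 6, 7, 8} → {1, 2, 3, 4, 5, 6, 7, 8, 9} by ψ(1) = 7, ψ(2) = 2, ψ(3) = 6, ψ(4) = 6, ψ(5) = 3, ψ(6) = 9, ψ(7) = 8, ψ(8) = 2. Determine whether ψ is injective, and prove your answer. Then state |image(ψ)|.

6

ψ(3) = 6 = ψ(4) with 3 ≠ 4, so ψ is not injective.
The image of ψ is {2, 3, 6, 7, 8, 9}, which has 6 elements.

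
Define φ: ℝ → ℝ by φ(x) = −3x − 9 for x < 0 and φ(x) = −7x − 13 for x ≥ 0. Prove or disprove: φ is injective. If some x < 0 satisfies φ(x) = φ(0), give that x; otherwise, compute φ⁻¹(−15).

Both pieces are strictly decreasing (slopes −3 and −7), so each is injective on its own interval.
The left piece maps (−∞, 0) onto (−9, ∞); the right piece maps [0, ∞) onto (−∞, −13].
These images are disjoint, so no value is attained by both pieces. So φ is injective.
Because the two images are disjoint, no x < 0 has φ(x) = φ(0), so we compute φ⁻¹(−15): −15 lies in (−∞, −13], so solve −7x − 13 = −15: x = (−15 + 13)/(−7) = 2/7.

2/7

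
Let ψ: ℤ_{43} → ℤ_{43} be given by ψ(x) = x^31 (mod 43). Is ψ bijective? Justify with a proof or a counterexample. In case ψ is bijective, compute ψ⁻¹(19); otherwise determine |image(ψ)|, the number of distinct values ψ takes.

5

Since 43 is prime, the nonzero elements of ℤ_{43} form a cyclic group of order 42.
As gcd(31, 42) = 1, raising to the 31st power is a bijection on this group: if s^31 ≡ t^31 then (st^{−1})^31 = 1, and the only element of order dividing gcd(31, 42) = 1 is 1, so s = t.
With ψ(0) = 0 this makes ψ injective on all of ℤ_{43}, hence bijective (finite equal-size domain and codomain). In particular ψ is bijective.
Since ψ is bijective, we find the preimage of 19. The inverse of x ↦ x^31 on (ℤ_{43})^× is x ↦ x^19, because 31·19 = 589 = 14·42 + 1 ≡ 1 (mod 42) and x^{42} = 1 for x ≠ 0 (Fermat). So ψ⁻¹(19) = 19^19 mod 43.
Repeated squaring mod 43: 19^1 ≡ 19, 19^2 ≡ 19² = 361 ≡ 17, 19^4 ≡ 17² = 289 ≡ 31, 19^8 ≡ 31² = 961 ≡ 15, 19^16 ≡ 15² = 225 ≡ 10. Since 19 = 16 + 2 + 1, 19^19 ≡ 10·17·19: 10·17 = 170 ≡ 41, then 41·19 = 779 ≡ 5. So 19^19 ≡ 5 (mod 43).
Hence ψ⁻¹(19) = 5.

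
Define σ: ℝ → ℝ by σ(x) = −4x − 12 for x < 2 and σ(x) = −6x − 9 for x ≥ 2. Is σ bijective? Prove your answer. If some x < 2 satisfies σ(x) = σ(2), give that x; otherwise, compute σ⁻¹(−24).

Both pieces are strictly decreasing (slopes −4 and −6), so each is injective on its own interval.
The left piece maps (−∞, 2) onto (−20, ∞); the right piece maps [2, ∞) onto (−∞, −21].
The images leave a gap (−20 has no preimage), so σ is not surjective, hence not bijective.
Because the two images are disjoint, no x < 2 has σ(x) = σ(2), so we compute σ⁻¹(−24): −24 lies in (−∞, −21], so solve −6x − 9 = −24: x = (−24 + 9)/(−6) = 5/2.

5/2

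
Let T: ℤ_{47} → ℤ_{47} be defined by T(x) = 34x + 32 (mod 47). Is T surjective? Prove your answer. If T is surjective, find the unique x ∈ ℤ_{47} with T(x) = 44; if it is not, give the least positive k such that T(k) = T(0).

Since gcd(34, 47) = 1, 34 is invertible modulo 47. Euclid's algorithm: 47 = 1·34 + 13, 34 = 2·13 + 8, 13 = 1·8 + 5, 8 = 1·5 + 3, 5 = 1·3 + 2, 3 = 1·2 + 1; back-substituting gives 1 = 18·34 − 13·47, so 34⁻¹ ≡ 18 (mod 47).
For any y ∈ ℤ_{47}, x = 18(y − 32) mod 47 satisfies T(x) = 34·18(y − 32) + 32 ≡ y (since 34·18 ≡ 1 mod 47). So every y has a preimage.
So T is surjective.
Since T is surjective, we find T⁻¹(44): we need 34x ≡ 44 − 32 ≡ 12 (mod 47). Using 34⁻¹ = 18: x ≡ 18·12 = 216 = 4·47 + 28, so x = 28.
Check: T(28) = 34·28 + 32 = 984 = 20·47 + 44 ≡ 44 (mod 47).

28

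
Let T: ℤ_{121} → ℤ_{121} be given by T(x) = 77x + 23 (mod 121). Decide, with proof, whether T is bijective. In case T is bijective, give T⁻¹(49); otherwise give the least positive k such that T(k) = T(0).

11

Recall: T is injective when T(a) = T(b) forces a = b.
We have gcd(77, 121) = 11 > 1. Taking a = 0 and b = 11: T(0) = 23 and T(11) = 77·11 + 23 = 870 ≡ 23 (mod 121).
So T(0) = T(11) while 0 ≠ 11, so T is not injective, hence not bijective.
Since T is not bijective, we find the least positive k with T(k) = T(0): this means 77k ≡ 0 (mod 121), i.e. 121 ∣ 77k. Since gcd(77, 121) = 11, dividing through by 11 this holds exactly when 11 ∣ 7k, and as gcd(7, 11) = 1, exactly when 11 ∣ k.
The smallest positive such k is 11.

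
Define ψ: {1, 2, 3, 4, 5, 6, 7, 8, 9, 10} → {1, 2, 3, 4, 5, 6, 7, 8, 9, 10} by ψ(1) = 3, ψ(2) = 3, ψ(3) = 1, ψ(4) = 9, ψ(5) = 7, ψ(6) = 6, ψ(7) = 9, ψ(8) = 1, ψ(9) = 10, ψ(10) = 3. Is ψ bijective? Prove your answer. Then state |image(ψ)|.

ψ(1) = 3 = ψ(2) with 1 ≠ 2, so ψ is not injective, hence not bijective.
The image of ψ is {1, 3, 6, 7, 9, 10}, which has 6 elements.

6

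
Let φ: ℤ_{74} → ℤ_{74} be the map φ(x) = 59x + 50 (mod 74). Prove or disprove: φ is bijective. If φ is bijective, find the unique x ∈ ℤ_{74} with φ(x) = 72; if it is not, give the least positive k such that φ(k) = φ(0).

Suppose φ(x_1) = φ(x_2) in ℤ_{74}. Then 59x_1 + 50 ≡ 59x_2 + 50 (mod 74), hence 59(x_1 − x_2) ≡ 0 (mod 74).
Since gcd(59, 74) = 1, 59 is invertible modulo 74, hence x_1 − x_2 ≡ 0 (mod 74), i.e. x_1 = x_2.
We now compute 59⁻¹ mod 74 explicitly. Euclid's algorithm: 74 = 1·59 + 15, 59 = 3·15 + 14, 15 = 1·14 + 1; back-substituting gives 1 = 69·59 − 55·74, so 59⁻¹ ≡ 69 (mod 74).
For any y ∈ ℤ_{74}, x = 69(y − 50) mod 74 satisfies φ(x) = 59·69(y − 50) + 50 ≡ y (since 59·69 ≡ 1 mod 74). So every y has a preimage.
Therefore φ is bijective.
Since φ is bijective, we find φ⁻¹(72): we need 59x ≡ 72 − 50 ≡ 22 (mod 74). Using 59⁻¹ = 69: x ≡ 69·22 = 1518 = 20·74 + 38, so x = 38.
Check: φ(38) = 59·38 + 50 = 2292 = 30·74 + 72 ≡ 72 (mod 74).

38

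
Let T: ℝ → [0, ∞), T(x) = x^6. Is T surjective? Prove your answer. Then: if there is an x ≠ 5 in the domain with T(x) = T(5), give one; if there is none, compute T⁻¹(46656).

-5

For any y ∈ [0, ∞), x = y^{1/6} ∈ ℝ satisfies x^6 = y, so T is surjective.
For the follow-up, such an x exists: taking x = −5 ∈ ℝ gives T(−5) = 15625 = T(5) with −5 ≠ 5.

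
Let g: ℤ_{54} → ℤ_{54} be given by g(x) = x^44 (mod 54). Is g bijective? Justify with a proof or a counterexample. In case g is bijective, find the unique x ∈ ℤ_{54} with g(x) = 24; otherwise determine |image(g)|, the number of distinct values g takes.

20

g(0) = 0^44 = 0.
g(6): Repeated squaring mod 54: 6^1 ≡ 6, 6^2 ≡ 6² = 36, 6^4 ≡ 36² = 1296 ≡ 0, 6^8 ≡ 0² = 0, 6^16 ≡ 0² = 0, 6^32 ≡ 0² = 0. Since 44 = 32 + 8 + 4, 6^44 ≡ 0·0·0: 0·0 = 0, then 0·0 = 0. So 6^44 ≡ 0 (mod 54).
So g(0) = g(6) = 0 while 0 ≠ 6, so g is not injective, hence not bijective.
Since g is not bijective, we determine |image(g)|. Computing x^44 mod 54 for each x (by repeated squaring, reducing mod 54 at every step), the values g(0), g(1), …, g(53) are: 0, 1, 40, 27, 34, 43, 0, 31, 10, 27, 46, 49, 0, 25, 52, 27, 22, 19, 0, 37, 4, 27, 16, 7, 0, 13, 28, 27, 28, 13, 0, 7, 16, 27, 4, 37, 0, 19, 22, 27, 52, 25, 0, 49, 46, 27, 10, 31, 0, 43, 34, 27, 40, 1.
The distinct values are {0, 1, 4, 7, 10, 13, 16, 19, 22, 25, 27, 28, 31, 34, 37, 40, 43, 46, 49, 52}; there are 20 of them.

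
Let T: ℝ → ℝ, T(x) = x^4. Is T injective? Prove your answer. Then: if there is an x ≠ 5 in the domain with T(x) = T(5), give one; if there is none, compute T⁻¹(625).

-5

T(5) = 625 = (−5)^4 = T(−5) (since 4 is even), with 5 ≠ −5. So T is not injective.
For the follow-up, such an x exists: taking x = −5 ∈ ℝ gives T(−5) = 625 = T(5) with −5 ≠ 5.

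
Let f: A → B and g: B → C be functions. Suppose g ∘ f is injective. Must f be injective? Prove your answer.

Suppose f(u) = f(v). Applying g: (g ∘ f)(u) = (g ∘ f)(v). Since g ∘ f is injective, u = v. Therefore f is injective.

injective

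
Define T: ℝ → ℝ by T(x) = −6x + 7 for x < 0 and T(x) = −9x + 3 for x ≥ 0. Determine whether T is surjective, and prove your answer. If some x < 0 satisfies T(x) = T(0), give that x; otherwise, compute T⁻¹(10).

-1/2

Both pieces are strictly decreasing (slopes −6 and −9), so each is injective on its own interval.
The left piece maps (−∞, 0) onto (7, ∞); the right piece maps [0, ∞) onto (−∞, 3].
The union (7, ∞) ∪ (−∞, 3] omits the interval between 7 and 3; in particular 7 has no preimage. So T is not surjective.
Because the two images are disjoint, no x < 0 has T(x) = T(0), so we compute T⁻¹(10): 10 lies in (7, ∞), so solve −6x + 7 = 10: x = (10 − 7)/(−6) = −1/2.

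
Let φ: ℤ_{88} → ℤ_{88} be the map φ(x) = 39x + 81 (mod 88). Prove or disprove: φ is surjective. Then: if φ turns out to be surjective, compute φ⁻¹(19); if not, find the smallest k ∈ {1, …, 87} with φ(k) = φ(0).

Since gcd(39, 88) = 1, 39 is invertible modulo 88. Euclid's algorithm: 88 = 2·39 + 10, 39 = 3·10 + 9, 10 = 1·9 + 1; back-substituting gives 1 = 79·39 − 35·88, so 39⁻¹ ≡ 79 (mod 88).
Then y ↦ 79(y − 81) is a two-sided inverse to φ, so every y ∈ ℤ_{88} has a preimage.
So φ is surjective.
Since φ is surjective, we compute φ⁻¹(19): solve 39x + 81 ≡ 19 (mod 88), i.e. 39x ≡ 26 (mod 88).
Multiplying by 39⁻¹ = 79 gives x ≡ 79·26 = 2054 = 23·88 + 30 ≡ 30 (mod 88).
Check: φ(30) = 39·30 + 81 = 1251 = 14·88 + 19 ≡ 19 (mod 88).

30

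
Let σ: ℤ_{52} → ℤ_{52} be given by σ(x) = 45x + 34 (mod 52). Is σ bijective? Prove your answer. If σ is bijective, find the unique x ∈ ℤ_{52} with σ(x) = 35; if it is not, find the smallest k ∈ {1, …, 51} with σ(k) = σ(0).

Suppose σ(s) = σ(t) in ℤ_{52}. Then 45s + 34 ≡ 45t + 34 (mod 52), therefore 45(s − t) ≡ 0 (mod 52).
Since gcd(45, 52) = 1, 45 is invertible modulo 52, thus s − t ≡ 0 (mod 52), i.e. s = t.
We now compute 45⁻¹ mod 52 explicitly. Euclid's algorithm: 52 = 1·45 + 7, 45 = 6·7 + 3, 7 = 2·3 + 1; back-substituting gives 1 = 37·45 − 32·52, so 45⁻¹ ≡ 37 (mod 52).
For any y ∈ ℤ_{52}, x = 37(y − 34) mod 52 satisfies σ(x) = 45·37(y − 34) + 34 ≡ y (since 45·37 ≡ 1 mod 52). So every y has a preimage.
So σ is bijective.
Since σ is bijective, we find σ⁻¹(35): we need 45x ≡ 35 − 34 ≡ 1 (mod 52). Using 45⁻¹ = 37: x ≡ 37·1 = 37, so x = 37.
Check: σ(37) = 45·37 + 34 = 1699 = 32·52 + 35 ≡ 35 (mod 52).

37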